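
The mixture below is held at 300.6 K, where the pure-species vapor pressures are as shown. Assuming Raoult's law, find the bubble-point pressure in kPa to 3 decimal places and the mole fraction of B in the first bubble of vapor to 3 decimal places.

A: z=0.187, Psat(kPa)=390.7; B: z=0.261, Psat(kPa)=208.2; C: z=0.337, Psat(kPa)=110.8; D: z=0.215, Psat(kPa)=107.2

Pbub = 187.789 kPa, y_B = 0.289

At the bubble point ψ → 0, so ΣzᵢKᵢ = 1 with Kᵢ = Pᵢˢᵃᵗ/P ⇒ P = ΣzᵢPᵢˢᵃᵗ.
P = 0.187·390.7 + 0.261·208.2 + 0.337·110.8 + 0.215·107.2 = 187.789 kPa
yᵢ = zᵢPᵢˢᵃᵗ/P ⇒ y_B = 0.261·208.2/187.789 = 0.289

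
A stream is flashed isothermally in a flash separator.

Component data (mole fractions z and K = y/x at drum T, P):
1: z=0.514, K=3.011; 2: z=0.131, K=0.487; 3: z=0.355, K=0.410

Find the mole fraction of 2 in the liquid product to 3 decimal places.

Rachford–Rice: g(ψ) = Σ zᵢ(Kᵢ−1)/(1+ψ(Kᵢ−1)) = 0.
Check two-phase: ΣzᵢKᵢ = 1.757 > 1 and Σzᵢ/Kᵢ = 1.306 > 1, so g(0) = 0.757 > 0 and g(1) = -0.306 < 0.
Iterate (Newton) starting at ψ = 0.46:
  ψ = 0.460: g = 0.1615, g' = -0.853 → ψ = 0.649
  ψ = 0.649: g = 0.0079, g' = -0.793 → ψ = 0.659
Converged at ψ = 0.659.
Compositions from xᵢ = zᵢ/(1+ψ(Kᵢ−1)), yᵢ = Kᵢxᵢ:
  1: x = 0.221, y = 0.665
  2: x = 0.198, y = 0.096
  3: x = 0.581, y = 0.238

x_2 = 0.198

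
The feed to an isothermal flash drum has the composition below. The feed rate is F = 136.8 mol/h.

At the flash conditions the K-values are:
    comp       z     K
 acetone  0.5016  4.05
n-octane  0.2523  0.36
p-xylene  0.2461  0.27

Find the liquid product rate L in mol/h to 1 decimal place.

L = 59.2 mol/h

Material balance + equilibrium reduce to Σ zᵢ(Kᵢ−1)/(1+β(Kᵢ−1)) = 0.
Check two-phase: ΣzᵢKᵢ = 2.1888 > 1 and Σzᵢ/Kᵢ = 1.7362 > 1, so g(0) = 1.1888 > 0 and g(1) = -0.7362 < 0.
Iterate (Newton) starting at β = 0.5:
  β = 0.5000: g = 0.08552, g' = -1.2806 → β = 0.5668
  β = 0.5668: g = 0.00084, g' = -1.2627 → β = 0.5674
Converged at β = 0.5674.
Then V = β·F = 0.5674·136.8 = 77.6 mol/h and L = F − V = 59.2 mol/h.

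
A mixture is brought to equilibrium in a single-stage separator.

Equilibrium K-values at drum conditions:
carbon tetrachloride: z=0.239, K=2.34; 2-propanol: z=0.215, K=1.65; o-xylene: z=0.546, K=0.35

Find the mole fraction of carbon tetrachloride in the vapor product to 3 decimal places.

y_carbon tetrachloride = 0.465

Material balance + equilibrium reduce to Σ zᵢ(Kᵢ−1)/(1+ψ(Kᵢ−1)) = 0.
Check two-phase: ΣzᵢKᵢ = 1.105 > 1 and Σzᵢ/Kᵢ = 1.792 > 1, so g(0) = 0.105 > 0 and g(1) = -0.792 < 0.
Newton iteration, ψ⁰ = 0.5:
  ψ = 0.500: g = -0.2285, g' = -0.712 → ψ = 0.179
  ψ = 0.179: g = -0.0181, g' = -0.647 → ψ = 0.151
Converged at ψ = 0.151.
Compositions from xᵢ = zᵢ/(1+ψ(Kᵢ−1)), yᵢ = Kᵢxᵢ:
  carbon tetrachloride: x = 0.199, y = 0.465
  2-propanol: x = 0.196, y = 0.323
  o-xylene: x = 0.605, y = 0.212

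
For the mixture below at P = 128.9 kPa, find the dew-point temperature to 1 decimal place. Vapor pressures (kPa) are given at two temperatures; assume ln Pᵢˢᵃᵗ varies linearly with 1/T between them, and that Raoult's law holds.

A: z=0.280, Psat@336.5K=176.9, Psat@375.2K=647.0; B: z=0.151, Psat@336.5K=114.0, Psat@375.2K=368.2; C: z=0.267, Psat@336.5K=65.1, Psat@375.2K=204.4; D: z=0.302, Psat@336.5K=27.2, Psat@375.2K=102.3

Dew-point temperature: Σzᵢ·P/Pᵢˢᵃᵗ(T) = 1. Interpolate ln Pᵢˢᵃᵗ = aᵢ + bᵢ/T.
  T = 336.5 K: ΣzᵢP/Pᵢˢᵃᵗ = 2.3346
  T = 375.2 K: ΣzᵢP/Pᵢˢᵃᵗ = 0.6575
  T = 355.9 K: ΣzᵢP/Pᵢˢᵃᵗ = 1.1941
  T = 365.5 K: ΣzᵢP/Pᵢˢᵃᵗ = 0.8804
  T = 360.7 K: ΣzᵢP/Pᵢˢᵃᵗ = 1.0232
  T = 363.1 K: ΣzᵢP/Pᵢˢᵃᵗ = 0.9486
Interpolating between 360.7 K and 363.1 K gives T ≈ 361.4 K.

T = 361.4 K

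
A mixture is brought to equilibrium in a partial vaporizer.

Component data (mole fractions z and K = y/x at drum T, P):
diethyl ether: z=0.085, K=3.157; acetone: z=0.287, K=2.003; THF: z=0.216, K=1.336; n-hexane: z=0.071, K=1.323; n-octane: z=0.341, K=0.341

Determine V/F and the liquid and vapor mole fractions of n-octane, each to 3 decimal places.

Rachford–Rice: g(V/F) = Σ zᵢ(Kᵢ−1)/(1+V/F(Kᵢ−1)) = 0.
Feasibility: ΣzᵢKᵢ = 1.342, Σzᵢ/Kᵢ = 1.386 — both > 1, two phases present.
Newton–Raphson from V/F = 0.65:
  V/F = 0.650: g = -0.0640, g' = -0.649 → V/F = 0.551
  V/F = 0.551: g = -0.0032, g' = -0.590 → V/F = 0.546
Converged at V/F = 0.546.
Compositions from xᵢ = zᵢ/(1+V/F(Kᵢ−1)), yᵢ = Kᵢxᵢ:
  diethyl ether: x = 0.039, y = 0.123
  acetone: x = 0.185, y = 0.371
  THF: x = 0.183, y = 0.244
  n-hexane: x = 0.060, y = 0.080
  n-octane: x = 0.533, y = 0.182

V/F = 0.546, x_n-octane = 0.533, y_n-octane = 0.182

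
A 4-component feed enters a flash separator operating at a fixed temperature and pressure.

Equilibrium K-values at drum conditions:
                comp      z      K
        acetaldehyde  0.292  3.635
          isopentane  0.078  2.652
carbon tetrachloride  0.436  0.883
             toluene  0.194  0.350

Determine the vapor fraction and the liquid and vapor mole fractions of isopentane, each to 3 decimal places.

Let ψ = V/F and solve Σ zᵢ(Kᵢ−1)/(1+ψ(Kᵢ−1)) = 0.
g(0) = ΣzᵢKᵢ − 1 = 0.721 and g(1) = 1 − Σzᵢ/Kᵢ = -0.158, so a root lies in (0, 1).
Iterate (Newton) starting at ψ = 0.5:
  ψ = 0.500: g = 0.1616, g' = -0.628 → ψ = 0.757
  ψ = 0.757: g = 0.0098, g' = -0.593 → ψ = 0.774
Converged at ψ = 0.774.
Compositions from xᵢ = zᵢ/(1+ψ(Kᵢ−1)), yᵢ = Kᵢxᵢ:
  acetaldehyde: x = 0.096, y = 0.349
  isopentane: x = 0.034, y = 0.091
  carbon tetrachloride: x = 0.479, y = 0.423
  toluene: x = 0.390, y = 0.137

ψ = 0.774, x_isopentane = 0.034, y_isopentane = 0.091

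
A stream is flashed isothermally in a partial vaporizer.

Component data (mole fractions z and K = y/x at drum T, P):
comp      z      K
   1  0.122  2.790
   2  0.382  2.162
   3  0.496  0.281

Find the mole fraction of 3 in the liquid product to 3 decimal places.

x_3 = 0.644

Rachford–Rice: g(ψ) = Σ zᵢ(Kᵢ−1)/(1+ψ(Kᵢ−1)) = 0.
Check two-phase: ΣzᵢKᵢ = 1.306 > 1 and Σzᵢ/Kᵢ = 1.986 > 1, so g(0) = 0.306 > 0 and g(1) = -0.986 < 0.
Newton–Raphson from ψ = 0.6:
  ψ = 0.600: g = -0.2604, g' = -1.063 → ψ = 0.355
  ψ = 0.355: g = -0.0311, g' = -0.867 → ψ = 0.319
Converged at ψ = 0.319.
Compositions from xᵢ = zᵢ/(1+ψ(Kᵢ−1)), yᵢ = Kᵢxᵢ:
  1: x = 0.078, y = 0.217
  2: x = 0.279, y = 0.602
  3: x = 0.644, y = 0.181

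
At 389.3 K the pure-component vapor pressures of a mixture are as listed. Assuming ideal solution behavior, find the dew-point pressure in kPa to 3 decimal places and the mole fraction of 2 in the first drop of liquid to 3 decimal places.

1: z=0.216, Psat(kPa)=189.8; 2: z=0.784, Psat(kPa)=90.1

At the dew point ψ → 1, so Σzᵢ/Kᵢ = 1 with Kᵢ = Pᵢˢᵃᵗ/P ⇒ 1/P = Σzᵢ/Pᵢˢᵃᵗ.
1/P = 0.216/189.8 + 0.784/90.1 = 0.009839 ⇒ P = 101.631 kPa
xᵢ = zᵢP/Pᵢˢᵃᵗ ⇒ x_2 = 0.784·101.631/90.1 = 0.884

Pdew = 101.631 kPa, x_2 = 0.884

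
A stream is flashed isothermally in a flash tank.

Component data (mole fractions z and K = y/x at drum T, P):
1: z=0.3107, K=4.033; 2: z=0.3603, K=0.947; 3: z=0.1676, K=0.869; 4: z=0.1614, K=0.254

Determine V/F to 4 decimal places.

V/F = 0.7083

Material balance + equilibrium reduce to Σ zᵢ(Kᵢ−1)/(1+V/F(Kᵢ−1)) = 0.
Check two-phase: ΣzᵢKᵢ = 1.7809 > 1 and Σzᵢ/Kᵢ = 1.2858 > 1, so g(0) = 0.7809 > 0 and g(1) = -0.2858 < 0.
Newton–Raphson from V/F = 0.49:
  V/F = 0.4900: g = 0.14620, g' = -0.6899 → V/F = 0.7019
  V/F = 0.7019: g = 0.00441, g' = -0.6923 → V/F = 0.7083
Converged at V/F = 0.7083.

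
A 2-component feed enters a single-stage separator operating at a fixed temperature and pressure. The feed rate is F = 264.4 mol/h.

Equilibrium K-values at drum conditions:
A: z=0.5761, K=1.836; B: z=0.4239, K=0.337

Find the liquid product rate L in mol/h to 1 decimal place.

Newton iteration, β⁰ = 0.5:
  β = 0.5000: g = -0.08077, g' = -0.6172 → β = 0.3691
  β = 0.3691: g = -0.00408, g' = -0.5618 → β = 0.3619
Converged at β = 0.3619.
Then V = β·F = 0.3619·264.4 = 95.7 mol/h and L = F − V = 168.7 mol/h.

L = 168.7 mol/h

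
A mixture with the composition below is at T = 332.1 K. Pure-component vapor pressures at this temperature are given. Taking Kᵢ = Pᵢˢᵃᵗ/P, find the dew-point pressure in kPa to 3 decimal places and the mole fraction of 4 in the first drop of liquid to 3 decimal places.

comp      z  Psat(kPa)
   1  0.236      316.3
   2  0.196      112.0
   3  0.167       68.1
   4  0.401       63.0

At the dew point ψ → 1, so Σzᵢ/Kᵢ = 1 with Kᵢ = Pᵢˢᵃᵗ/P ⇒ 1/P = Σzᵢ/Pᵢˢᵃᵗ.
1/P = 0.236/316.3 + 0.196/112.0 + 0.167/68.1 + 0.401/63.0 = 0.011313 ⇒ P = 88.390 kPa
xᵢ = zᵢP/Pᵢˢᵃᵗ ⇒ x_4 = 0.401·88.390/63.0 = 0.563

Pdew = 88.390 kPa, x_4 = 0.563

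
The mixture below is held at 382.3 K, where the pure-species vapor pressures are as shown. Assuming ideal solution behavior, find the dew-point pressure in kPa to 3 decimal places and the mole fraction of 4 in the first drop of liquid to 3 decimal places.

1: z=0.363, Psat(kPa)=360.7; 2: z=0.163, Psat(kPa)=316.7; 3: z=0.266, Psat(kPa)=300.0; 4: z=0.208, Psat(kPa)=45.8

At the dew point ψ → 1, so Σzᵢ/Kᵢ = 1 with Kᵢ = Pᵢˢᵃᵗ/P ⇒ 1/P = Σzᵢ/Pᵢˢᵃᵗ.
1/P = 0.363/360.7 + 0.163/316.7 + 0.266/300.0 + 0.208/45.8 = 0.006949 ⇒ P = 143.901 kPa
xᵢ = zᵢP/Pᵢˢᵃᵗ ⇒ x_4 = 0.208·143.901/45.8 = 0.654

Pdew = 143.901 kPa, x_4 = 0.654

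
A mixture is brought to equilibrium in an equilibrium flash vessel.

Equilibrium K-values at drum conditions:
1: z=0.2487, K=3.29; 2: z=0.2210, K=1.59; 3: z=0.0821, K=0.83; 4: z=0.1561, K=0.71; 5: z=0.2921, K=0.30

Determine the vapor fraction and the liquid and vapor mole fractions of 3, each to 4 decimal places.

Material balance + equilibrium reduce to Σ zᵢ(Kᵢ−1)/(1+ψ(Kᵢ−1)) = 0.
Feasibility: ΣzᵢKᵢ = 1.4362, Σzᵢ/Kᵢ = 1.5070 — both > 1, two phases present.
Iterate (Newton) starting at ψ = 0.5:
  ψ = 0.5000: g = -0.01657, g' = -0.6889 → ψ = 0.4759
Converged at ψ = 0.4759.
Compositions from xᵢ = zᵢ/(1+ψ(Kᵢ−1)), yᵢ = Kᵢxᵢ:
  1: x = 0.1190, y = 0.3915
  2: x = 0.1725, y = 0.2744
  3: x = 0.0893, y = 0.0741
  4: x = 0.1811, y = 0.1286
  5: x = 0.4380, y = 0.1314

ψ = 0.4759, x_3 = 0.0893, y_3 = 0.0741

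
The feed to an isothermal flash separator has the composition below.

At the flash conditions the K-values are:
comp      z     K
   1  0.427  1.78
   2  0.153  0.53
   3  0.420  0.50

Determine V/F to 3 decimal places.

V/F = 0.133

Material balance + equilibrium reduce to Σ zᵢ(Kᵢ−1)/(1+V/F(Kᵢ−1)) = 0.
Check two-phase: ΣzᵢKᵢ = 1.051 > 1 and Σzᵢ/Kᵢ = 1.369 > 1, so g(0) = 0.051 > 0 and g(1) = -0.369 < 0.
Newton–Raphson from V/F = 0.5:
  V/F = 0.500: g = -0.1344, g' = -0.379 → V/F = 0.145
  V/F = 0.145: g = -0.0045, g' = -0.371 → V/F = 0.133
Converged at V/F = 0.133.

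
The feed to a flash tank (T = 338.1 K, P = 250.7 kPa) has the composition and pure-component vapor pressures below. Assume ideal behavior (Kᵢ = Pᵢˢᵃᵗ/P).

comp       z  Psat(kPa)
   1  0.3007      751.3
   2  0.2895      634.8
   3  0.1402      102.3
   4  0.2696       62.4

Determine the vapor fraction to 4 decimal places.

Raoult's law: Kᵢ = Pᵢˢᵃᵗ/P = Pᵢˢᵃᵗ/250.7.
  K_1 = 751.3/250.7 = 2.996809, K_2 = 634.8/250.7 = 2.532110, K_3 = 102.3/250.7 = 0.408057, K_4 = 62.4/250.7 = 0.248903
Newton iteration, ψ⁰ = 0.5:
  ψ = 0.5000: g = 0.10945, g' = -1.0073 → ψ = 0.6087
  ψ = 0.6087: g = -0.00222, g' = -1.0624 → ψ = 0.6066
Converged at ψ = 0.6066.

ψ = 0.6066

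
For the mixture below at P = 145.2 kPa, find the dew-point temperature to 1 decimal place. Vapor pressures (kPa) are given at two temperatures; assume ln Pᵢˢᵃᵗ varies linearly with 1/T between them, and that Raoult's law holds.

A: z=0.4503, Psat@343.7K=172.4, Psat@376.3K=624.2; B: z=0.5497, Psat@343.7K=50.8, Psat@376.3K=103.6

T = 370.3 K

Dew-point temperature: Σzᵢ·P/Pᵢˢᵃᵗ(T) = 1. Interpolate ln Pᵢˢᵃᵗ = aᵢ + bᵢ/T.
  T = 343.7 K: ΣzᵢP/Pᵢˢᵃᵗ = 1.9504
  T = 376.3 K: ΣzᵢP/Pᵢˢᵃᵗ = 0.8752
  T = 360.0 K: ΣzᵢP/Pᵢˢᵃᵗ = 1.2762
  T = 368.1 K: ΣzᵢP/Pᵢˢᵃᵗ = 1.0525
  T = 372.2 K: ΣzᵢP/Pᵢˢᵃᵗ = 0.9585
  T = 370.1 K: ΣzᵢP/Pᵢˢᵃᵗ = 1.0052
Interpolating between 370.1 K and 372.2 K gives T ≈ 370.3 K.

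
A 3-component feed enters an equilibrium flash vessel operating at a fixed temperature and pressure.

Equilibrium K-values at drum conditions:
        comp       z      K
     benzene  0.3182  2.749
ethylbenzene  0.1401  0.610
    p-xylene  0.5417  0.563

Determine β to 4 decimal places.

Let β = V/F and solve Σ zᵢ(Kᵢ−1)/(1+β(Kᵢ−1)) = 0.
g(0) = ΣzᵢKᵢ − 1 = 0.2652 and g(1) = 1 − Σzᵢ/Kᵢ = -0.3076, so a root lies in (0, 1).
Newton iteration, β⁰ = 0.68:
  β = 0.6800: g = -0.15697, g' = -0.4520 → β = 0.3327
  β = 0.3327: g = 0.01203, g' = -0.5588 → β = 0.3542
  β = 0.3542: g = 0.00015, g' = -0.5446 → β = 0.3545
Converged at β = 0.3545.

β = 0.3545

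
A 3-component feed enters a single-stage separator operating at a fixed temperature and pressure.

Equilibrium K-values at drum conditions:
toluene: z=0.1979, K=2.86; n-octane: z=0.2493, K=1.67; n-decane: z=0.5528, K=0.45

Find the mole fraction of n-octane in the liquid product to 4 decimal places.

x_n-octane = 0.2054

Newton–Raphson from β = 0.5:
  β = 0.5000: g = -0.10353, g' = -0.5647 → β = 0.3167
  β = 0.3167: g = 0.00128, g' = -0.5925 → β = 0.3188
Converged at β = 0.3188.
Compositions from xᵢ = zᵢ/(1+β(Kᵢ−1)), yᵢ = Kᵢxᵢ:
  toluene: x = 0.1242, y = 0.3553
  n-octane: x = 0.2054, y = 0.3430
  n-decane: x = 0.6704, y = 0.3017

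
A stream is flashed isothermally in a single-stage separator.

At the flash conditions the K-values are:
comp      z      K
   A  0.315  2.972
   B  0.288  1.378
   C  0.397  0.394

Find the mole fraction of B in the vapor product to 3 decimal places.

Newton iteration, β⁰ = 0.5:
  β = 0.500: g = 0.0592, g' = -0.640 → β = 0.592
  β = 0.592: g = 0.0001, g' = -0.643 → β = 0.593
Converged at β = 0.593.
Compositions from xᵢ = zᵢ/(1+β(Kᵢ−1)), yᵢ = Kᵢxᵢ:
  A: x = 0.145, y = 0.432
  B: x = 0.235, y = 0.324
  C: x = 0.619, y = 0.244

y_B = 0.324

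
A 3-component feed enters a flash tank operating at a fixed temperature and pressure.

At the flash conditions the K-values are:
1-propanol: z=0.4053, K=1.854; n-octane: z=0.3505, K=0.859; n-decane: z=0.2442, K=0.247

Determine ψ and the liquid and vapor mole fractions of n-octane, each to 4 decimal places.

Rachford–Rice: g(ψ) = Σ zᵢ(Kᵢ−1)/(1+ψ(Kᵢ−1)) = 0.
Check two-phase: ΣzᵢKᵢ = 1.1128 > 1 and Σzᵢ/Kᵢ = 1.6153 > 1, so g(0) = 0.1128 > 0 and g(1) = -0.6153 < 0.
Iterate (Newton) starting at ψ = 0.5:
  ψ = 0.5000: g = -0.10553, g' = -0.5094 → ψ = 0.2928
  ψ = 0.2928: g = -0.01056, g' = -0.4246 → ψ = 0.2680
  ψ = 0.2680: g = -0.00005, g' = -0.4206 → ψ = 0.2678
Converged at ψ = 0.2678.
Compositions from xᵢ = zᵢ/(1+ψ(Kᵢ−1)), yᵢ = Kᵢxᵢ:
  1-propanol: x = 0.3299, y = 0.6115
  n-octane: x = 0.3643, y = 0.3129
  n-decane: x = 0.3059, y = 0.0756

ψ = 0.2678, x_n-octane = 0.3643, y_n-octane = 0.3129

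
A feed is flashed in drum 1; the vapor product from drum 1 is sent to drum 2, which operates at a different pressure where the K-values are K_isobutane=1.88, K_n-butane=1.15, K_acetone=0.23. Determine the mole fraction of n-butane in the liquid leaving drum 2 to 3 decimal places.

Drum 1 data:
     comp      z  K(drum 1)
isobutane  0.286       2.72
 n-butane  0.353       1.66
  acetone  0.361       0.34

Drum 1:
Rachford–Rice: g(ψ₁) = Σ zᵢ(Kᵢ−1)/(1+ψ₁(Kᵢ−1)) = 0.
Feasibility: ΣzᵢKᵢ = 1.487, Σzᵢ/Kᵢ = 1.380 — both > 1, two phases present.
Newton iteration, ψ₁⁰ = 0.53:
  ψ₁ = 0.530: g = 0.0635, g' = -0.688 → ψ₁ = 0.622
  ψ₁ = 0.622: g = -0.0016, g' = -0.728 → ψ₁ = 0.620
Converged at ψ₁ = 0.620.
Drum-1 compositions:
  isobutane: x = 0.138, y = 0.376
  n-butane: x = 0.250, y = 0.416
  acetone: x = 0.611, y = 0.208
Drum-2 feed = drum-1 vapor: z₂ = (0.3764, 0.4158, 0.2078).
Drum 2:
Rachford–Rice: g(ψ₂) = Σ zᵢ(Kᵢ−1)/(1+ψ₂(Kᵢ−1)) = 0.
g(0) = ΣzᵢKᵢ − 1 = 0.234 and g(1) = 1 − Σzᵢ/Kᵢ = -0.465, so a root lies in (0, 1).
Iterate (Newton) starting at ψ₂ = 0.5:
  ψ₂ = 0.500: g = 0.0279, g' = -0.474 → ψ₂ = 0.559
  ψ₂ = 0.559: g = -0.0012, g' = -0.519 → ψ₂ = 0.556
Converged at ψ₂ = 0.556.
  isobutane: x = 0.253, y = 0.475
  n-butane: x = 0.384, y = 0.441
  acetone: x = 0.364, y = 0.084

x_n-butane (drum 2) = 0.384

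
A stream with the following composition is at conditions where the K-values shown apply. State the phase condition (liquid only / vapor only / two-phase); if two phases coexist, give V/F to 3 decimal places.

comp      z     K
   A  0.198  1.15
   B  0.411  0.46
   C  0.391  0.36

ΣzᵢKᵢ = 0.558; Σzᵢ/Kᵢ = 2.152.
Since ΣzᵢKᵢ < 1 the mixture is below its bubble point — single liquid phase.

liquid only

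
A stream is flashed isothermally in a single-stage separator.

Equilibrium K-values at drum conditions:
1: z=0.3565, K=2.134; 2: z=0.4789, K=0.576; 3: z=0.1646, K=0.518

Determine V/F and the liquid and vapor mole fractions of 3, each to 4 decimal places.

Newton iteration, V/F⁰ = 0.31:
  V/F = 0.3100: g = -0.02794, g' = -0.4180 → V/F = 0.2432
  V/F = 0.2432: g = 0.00063, g' = -0.4378 → V/F = 0.2446
Converged at V/F = 0.2446.
Compositions from xᵢ = zᵢ/(1+V/F(Kᵢ−1)), yᵢ = Kᵢxᵢ:
  1: x = 0.2791, y = 0.5956
  2: x = 0.5343, y = 0.3078
  3: x = 0.1866, y = 0.0967

V/F = 0.2446, x_3 = 0.1866, y_3 = 0.0967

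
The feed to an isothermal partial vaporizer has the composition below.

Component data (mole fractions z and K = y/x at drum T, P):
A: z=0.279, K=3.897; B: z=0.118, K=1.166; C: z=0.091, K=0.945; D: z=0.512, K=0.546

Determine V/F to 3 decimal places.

Material balance + equilibrium reduce to Σ zᵢ(Kᵢ−1)/(1+V/F(Kᵢ−1)) = 0.
g(0) = ΣzᵢKᵢ − 1 = 0.590 and g(1) = 1 − Σzᵢ/Kᵢ = -0.207, so a root lies in (0, 1).
Newton iteration, V/F⁰ = 0.5:
  V/F = 0.500: g = 0.0423, g' = -0.570 → V/F = 0.574
  V/F = 0.574: g = 0.0017, g' = -0.526 → V/F = 0.578
Converged at V/F = 0.578.

V/F = 0.578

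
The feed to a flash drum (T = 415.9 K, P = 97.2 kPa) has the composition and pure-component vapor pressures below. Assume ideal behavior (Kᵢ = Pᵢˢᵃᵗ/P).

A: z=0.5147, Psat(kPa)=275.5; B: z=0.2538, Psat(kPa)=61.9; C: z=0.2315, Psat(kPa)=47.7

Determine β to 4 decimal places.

β = 0.9030

Raoult's law: Kᵢ = Pᵢˢᵃᵗ/P = Pᵢˢᵃᵗ/97.2.
  K_A = 275.5/97.2 = 2.834362, K_B = 61.9/97.2 = 0.636831, K_C = 47.7/97.2 = 0.490741
Newton–Raphson from β = 0.46:
  β = 0.4600: g = 0.24744, g' = -0.6601 → β = 0.8349
  β = 0.8349: g = 0.03560, g' = -0.5209 → β = 0.9032
  β = 0.9032: g = -0.00010, g' = -0.5254 → β = 0.9030
Converged at β = 0.9030.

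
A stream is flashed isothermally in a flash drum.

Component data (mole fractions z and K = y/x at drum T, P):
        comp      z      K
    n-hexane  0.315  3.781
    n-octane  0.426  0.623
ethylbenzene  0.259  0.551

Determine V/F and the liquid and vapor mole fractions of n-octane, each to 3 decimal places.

V/F = 0.531, x_n-octane = 0.533, y_n-octane = 0.332

Rachford–Rice: g(V/F) = Σ zᵢ(Kᵢ−1)/(1+V/F(Kᵢ−1)) = 0.
Check two-phase: ΣzᵢKᵢ = 1.599 > 1 and Σzᵢ/Kᵢ = 1.237 > 1, so g(0) = 0.599 > 0 and g(1) = -0.237 < 0.
Newton iteration, V/F⁰ = 0.65:
  V/F = 0.650: g = -0.0649, g' = -0.519 → V/F = 0.525
  V/F = 0.525: g = 0.0037, g' = -0.586 → V/F = 0.531
Converged at V/F = 0.531.
Compositions from xᵢ = zᵢ/(1+V/F(Kᵢ−1)), yᵢ = Kᵢxᵢ:
  n-hexane: x = 0.127, y = 0.481
  n-octane: x = 0.533, y = 0.332
  ethylbenzene: x = 0.340, y = 0.187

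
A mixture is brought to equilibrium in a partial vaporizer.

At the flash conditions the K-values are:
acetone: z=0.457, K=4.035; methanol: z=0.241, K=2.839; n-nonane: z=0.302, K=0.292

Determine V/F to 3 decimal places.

Material balance + equilibrium reduce to Σ zᵢ(Kᵢ−1)/(1+V/F(Kᵢ−1)) = 0.
g(0) = ΣzᵢKᵢ − 1 = 1.616 and g(1) = 1 − Σzᵢ/Kᵢ = -0.232, so a root lies in (0, 1).
Newton iteration, V/F⁰ = 0.5:
  V/F = 0.500: g = 0.4508, g' = -1.248 → V/F = 0.861
  V/F = 0.861: g = 0.0075, g' = -1.438 → V/F = 0.866
Converged at V/F = 0.866.

V/F = 0.866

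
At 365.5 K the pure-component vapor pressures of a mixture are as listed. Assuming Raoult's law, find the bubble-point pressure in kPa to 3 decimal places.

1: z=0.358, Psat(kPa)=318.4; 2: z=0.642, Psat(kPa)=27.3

Pbub = 131.514 kPa

At the bubble point ψ → 0, so ΣzᵢKᵢ = 1 with Kᵢ = Pᵢˢᵃᵗ/P ⇒ P = ΣzᵢPᵢˢᵃᵗ.
P = 0.358·318.4 + 0.642·27.3 = 131.514 kPa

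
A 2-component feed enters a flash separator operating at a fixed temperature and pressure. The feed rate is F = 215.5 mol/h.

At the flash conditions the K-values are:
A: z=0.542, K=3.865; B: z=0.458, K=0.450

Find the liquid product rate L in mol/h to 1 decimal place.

Material balance + equilibrium reduce to Σ zᵢ(Kᵢ−1)/(1+ψ(Kᵢ−1)) = 0.
Feasibility: ΣzᵢKᵢ = 2.301, Σzᵢ/Kᵢ = 1.158 — both > 1, two phases present.
Binary case is linear: z₁(K₁−1)(1+ψ(K₂−1)) + z₂(K₂−1)(1+ψ(K₁−1)) = 0
⇒ ψ = [z₁(K₁−1)+z₂(K₂−1)] / [−(K₁−1)(K₂−1)] = 1.3009/1.5758 = 0.826
Then V = ψ·F = 0.8256·215.5 = 177.9 mol/h and L = F − V = 37.6 mol/h.

L = 37.6 mol/h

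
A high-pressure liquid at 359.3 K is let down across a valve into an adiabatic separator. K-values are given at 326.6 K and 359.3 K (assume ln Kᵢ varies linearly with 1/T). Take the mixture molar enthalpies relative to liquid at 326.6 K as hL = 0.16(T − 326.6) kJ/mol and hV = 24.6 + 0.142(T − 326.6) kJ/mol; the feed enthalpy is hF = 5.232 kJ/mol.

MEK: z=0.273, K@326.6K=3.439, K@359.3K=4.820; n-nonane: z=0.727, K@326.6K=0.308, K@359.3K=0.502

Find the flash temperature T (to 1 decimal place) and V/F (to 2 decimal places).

Adiabatic flash: solve Rachford–Rice at each trial T, then check hF = ψ·hV(T) + (1−ψ)·hL(T).
  T = 326.6 K: K = (3.439, 0.308), RR gives ψ = 0.096, H_out = 2.372 kJ/mol
  T = 359.3 K: K = (4.820, 0.502), RR gives ψ = 0.358, H_out = 13.825 kJ/mol
  T = 343.0 K: K = (4.106, 0.398), RR gives ψ = 0.220, H_out = 7.960 kJ/mol
  T = 334.8 K: K = (3.766, 0.351), RR gives ψ = 0.158, H_out = 5.175 kJ/mol
  T = 338.9 K: K = (3.935, 0.374), RR gives ψ = 0.189, H_out = 6.564 kJ/mol
  T = 336.9 K: K = (3.852, 0.363), RR gives ψ = 0.174, H_out = 5.887 kJ/mol
Linear interpolation between T = 334.8 (H_out = 5.175) and T = 336.9 (H_out = 5.887) on hF = 5.232 gives T ≈ 335.0 K, at which ψ = 0.16.

T = 335.0 K, V/F = 0.16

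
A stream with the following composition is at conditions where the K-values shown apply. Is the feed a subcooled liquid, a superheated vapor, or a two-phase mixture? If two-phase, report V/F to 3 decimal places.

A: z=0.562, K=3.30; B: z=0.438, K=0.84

superheated vapor

ΣzᵢKᵢ = 2.223; Σzᵢ/Kᵢ = 0.692.
Since Σzᵢ/Kᵢ < 1 the mixture is above its dew point — single vapor phase.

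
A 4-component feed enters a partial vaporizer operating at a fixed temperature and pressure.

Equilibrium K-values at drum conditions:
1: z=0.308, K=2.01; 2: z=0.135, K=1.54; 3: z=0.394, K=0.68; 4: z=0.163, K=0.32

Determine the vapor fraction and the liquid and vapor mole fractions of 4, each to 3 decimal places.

Rachford–Rice: g(ψ) = Σ zᵢ(Kᵢ−1)/(1+ψ(Kᵢ−1)) = 0.
Check two-phase: ΣzᵢKᵢ = 1.147 > 1 and Σzᵢ/Kᵢ = 1.330 > 1, so g(0) = 0.147 > 0 and g(1) = -0.330 < 0.
Newton iteration, ψ⁰ = 0.65:
  ψ = 0.650: g = -0.1161, g' = -0.442 → ψ = 0.388
  ψ = 0.388: g = -0.0106, g' = -0.381 → ψ = 0.360
Converged at ψ = 0.360.
Compositions from xᵢ = zᵢ/(1+ψ(Kᵢ−1)), yᵢ = Kᵢxᵢ:
  1: x = 0.226, y = 0.454
  2: x = 0.113, y = 0.174
  3: x = 0.445, y = 0.303
  4: x = 0.216, y = 0.069

ψ = 0.360, x_4 = 0.216, y_4 = 0.069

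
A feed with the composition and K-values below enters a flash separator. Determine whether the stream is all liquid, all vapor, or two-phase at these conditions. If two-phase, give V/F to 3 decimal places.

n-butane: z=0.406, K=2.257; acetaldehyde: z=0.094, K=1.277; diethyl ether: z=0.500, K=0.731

ΣzᵢKᵢ = 1.402; Σzᵢ/Kᵢ = 0.937.
Since Σzᵢ/Kᵢ < 1 the mixture is above its dew point — single vapor phase.

all vapor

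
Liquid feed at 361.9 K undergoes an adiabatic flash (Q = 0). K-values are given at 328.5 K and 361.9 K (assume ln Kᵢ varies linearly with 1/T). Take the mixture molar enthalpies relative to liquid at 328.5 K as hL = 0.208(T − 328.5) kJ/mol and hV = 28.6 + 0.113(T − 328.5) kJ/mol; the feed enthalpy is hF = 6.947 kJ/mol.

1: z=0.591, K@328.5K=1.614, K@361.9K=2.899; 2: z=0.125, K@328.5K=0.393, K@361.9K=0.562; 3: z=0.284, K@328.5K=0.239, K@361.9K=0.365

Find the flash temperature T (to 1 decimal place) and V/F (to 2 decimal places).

T = 330.5 K, V/F = 0.23

Adiabatic flash: solve Rachford–Rice at each trial T, then check hF = ψ·hV(T) + (1−ψ)·hL(T).
  T = 328.5 K: K = (1.614, 0.393, 0.239), RR gives ψ = 0.161, H_out = 4.594 kJ/mol
  T = 361.9 K: K = (2.899, 0.562, 0.365), RR gives ψ = 0.794, H_out = 27.132 kJ/mol
  T = 345.2 K: K = (2.194, 0.474, 0.298), RR gives ψ = 0.562, H_out = 18.654 kJ/mol
  T = 336.9 K: K = (1.891, 0.433, 0.268), RR gives ψ = 0.404, H_out = 12.976 kJ/mol
  T = 332.7 K: K = (1.749, 0.413, 0.253), RR gives ψ = 0.298, H_out = 9.276 kJ/mol
  T = 330.6 K: K = (1.680, 0.403, 0.246), RR gives ψ = 0.234, H_out = 7.089 kJ/mol
Linear interpolation between T = 328.5 (H_out = 4.594) and T = 330.6 (H_out = 7.089) on hF = 6.947 gives T ≈ 330.5 K, at which ψ = 0.23.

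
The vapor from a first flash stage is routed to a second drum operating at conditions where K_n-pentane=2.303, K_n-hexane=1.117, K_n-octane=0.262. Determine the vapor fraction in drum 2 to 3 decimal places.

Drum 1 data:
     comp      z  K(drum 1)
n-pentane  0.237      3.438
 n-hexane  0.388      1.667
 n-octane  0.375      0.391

Drum 1:
Let ψ₁ = V/F and solve Σ zᵢ(Kᵢ−1)/(1+ψ₁(Kᵢ−1)) = 0.
Feasibility: ΣzᵢKᵢ = 1.608, Σzᵢ/Kᵢ = 1.261 — both > 1, two phases present.
Iterate (Newton) starting at ψ₁ = 0.5:
  ψ₁ = 0.500: g = 0.1261, g' = -0.671 → ψ₁ = 0.688
Converged at ψ₁ = 0.688.
Drum-1 compositions:
  n-pentane: x = 0.089, y = 0.304
  n-hexane: x = 0.266, y = 0.443
  n-octane: x = 0.646, y = 0.252
Drum-2 feed = drum-1 vapor: z₂ = (0.3043, 0.4433, 0.2524).
Drum 2:
Let ψ₂ = V/F and solve Σ zᵢ(Kᵢ−1)/(1+ψ₂(Kᵢ−1)) = 0.
Feasibility: ΣzᵢKᵢ = 1.262, Σzᵢ/Kᵢ = 1.492 — both > 1, two phases present.
Iterate (Newton) starting at ψ₂ = 0.52:
  ψ₂ = 0.520: g = -0.0171, g' = -0.551 → ψ₂ = 0.489
Converged at ψ₂ = 0.489.
  n-pentane: x = 0.186, y = 0.428
  n-hexane: x = 0.419, y = 0.468
  n-octane: x = 0.395, y = 0.103

V/F (drum 2) = 0.489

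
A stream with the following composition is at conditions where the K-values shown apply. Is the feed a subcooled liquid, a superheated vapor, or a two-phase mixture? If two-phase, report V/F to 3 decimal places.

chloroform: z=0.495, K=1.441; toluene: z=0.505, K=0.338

ΣzᵢKᵢ = 0.884; Σzᵢ/Kᵢ = 1.838.
Since ΣzᵢKᵢ < 1 the mixture is below its bubble point — single liquid phase.

subcooled liquid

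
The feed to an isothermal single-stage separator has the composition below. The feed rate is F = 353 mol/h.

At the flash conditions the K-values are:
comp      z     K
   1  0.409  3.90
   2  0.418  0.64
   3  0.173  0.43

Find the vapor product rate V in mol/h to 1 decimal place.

Iterate (Newton) starting at ψ = 0.57:
  ψ = 0.570: g = 0.1117, g' = -0.698 → ψ = 0.730
  ψ = 0.730: g = 0.0075, g' = -0.619 → ψ = 0.742
Converged at ψ = 0.742.
Then V = ψ·F = 0.7422·353 = 262.0 mol/h and L = F − V = 91.0 mol/h.

V = 262.0 mol/h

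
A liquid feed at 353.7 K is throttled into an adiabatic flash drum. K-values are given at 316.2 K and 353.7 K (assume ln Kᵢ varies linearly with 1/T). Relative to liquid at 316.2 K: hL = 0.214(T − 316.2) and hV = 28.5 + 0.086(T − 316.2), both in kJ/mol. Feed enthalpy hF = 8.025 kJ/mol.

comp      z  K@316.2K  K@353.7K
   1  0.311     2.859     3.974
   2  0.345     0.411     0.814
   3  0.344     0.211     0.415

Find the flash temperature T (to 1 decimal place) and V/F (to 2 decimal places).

Adiabatic flash: solve Rachford–Rice at each trial T, then check hF = ψ·hV(T) + (1−ψ)·hL(T).
  T = 316.2 K: K = (2.859, 0.411, 0.211), RR gives ψ = 0.080, H_out = 2.288 kJ/mol
  T = 353.7 K: K = (3.974, 0.814, 0.415), RR gives ψ = 0.524, H_out = 20.452 kJ/mol
  T = 334.9 K: K = (3.400, 0.589, 0.301), RR gives ψ = 0.267, H_out = 10.978 kJ/mol
  T = 325.5 K: K = (3.124, 0.494, 0.253), RR gives ψ = 0.170, H_out = 6.637 kJ/mol
  T = 330.2 K: K = (3.261, 0.540, 0.277), RR gives ψ = 0.217, H_out = 8.800 kJ/mol
  T = 327.9 K: K = (3.194, 0.517, 0.265), RR gives ψ = 0.194, H_out = 7.741 kJ/mol
Linear interpolation between T = 327.9 (H_out = 7.741) and T = 330.2 (H_out = 8.800) on hF = 8.025 gives T ≈ 328.5 K, at which ψ = 0.20.

T = 328.5 K, V/F = 0.20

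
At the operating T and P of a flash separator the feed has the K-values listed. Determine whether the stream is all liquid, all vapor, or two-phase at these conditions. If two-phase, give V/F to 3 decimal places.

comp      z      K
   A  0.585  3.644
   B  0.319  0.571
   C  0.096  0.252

two-phase, V/F = 0.915

ΣzᵢKᵢ = 2.338; Σzᵢ/Kᵢ = 1.100.
Both exceed 1, so a two-phase solution exists.
Newton iteration, ψ⁰ = 0.36:
  ψ = 0.360: g = 0.5323, g' = -1.256 → ψ = 0.784
  ψ = 0.784: g = 0.1237, g' = -0.880 → ψ = 0.924
  ψ = 0.924: g = -0.0103, g' = -1.070 → ψ = 0.915
Converged at ψ = 0.915.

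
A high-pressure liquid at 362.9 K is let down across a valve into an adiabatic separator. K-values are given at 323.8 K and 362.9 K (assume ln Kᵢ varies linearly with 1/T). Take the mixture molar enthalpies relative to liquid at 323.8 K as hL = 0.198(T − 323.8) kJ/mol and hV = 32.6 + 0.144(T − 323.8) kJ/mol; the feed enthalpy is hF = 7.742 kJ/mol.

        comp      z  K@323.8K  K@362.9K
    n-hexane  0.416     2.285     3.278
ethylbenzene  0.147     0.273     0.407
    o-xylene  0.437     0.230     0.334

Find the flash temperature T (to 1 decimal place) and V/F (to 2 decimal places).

T = 333.4 K, V/F = 0.18

Adiabatic flash: solve Rachford–Rice at each trial T, then check hF = ψ·hV(T) + (1−ψ)·hL(T).
  T = 323.8 K: K = (2.285, 0.273, 0.230), RR gives ψ = 0.093, H_out = 3.047 kJ/mol
  T = 362.9 K: K = (3.278, 0.407, 0.334), RR gives ψ = 0.385, H_out = 19.495 kJ/mol
  T = 343.4 K: K = (2.766, 0.337, 0.280), RR gives ψ = 0.259, H_out = 12.049 kJ/mol
  T = 333.6 K: K = (2.521, 0.304, 0.255), RR gives ψ = 0.184, H_out = 7.831 kJ/mol
  T = 328.7 K: K = (2.402, 0.289, 0.242), RR gives ψ = 0.141, H_out = 5.527 kJ/mol
  T = 331.1 K: K = (2.460, 0.296, 0.248), RR gives ψ = 0.162, H_out = 6.675 kJ/mol
  T = 332.4 K: K = (2.492, 0.300, 0.252), RR gives ψ = 0.174, H_out = 7.281 kJ/mol
Linear interpolation between T = 332.4 (H_out = 7.281) and T = 333.6 (H_out = 7.831) on hF = 7.742 gives T ≈ 333.4 K, at which ψ = 0.18.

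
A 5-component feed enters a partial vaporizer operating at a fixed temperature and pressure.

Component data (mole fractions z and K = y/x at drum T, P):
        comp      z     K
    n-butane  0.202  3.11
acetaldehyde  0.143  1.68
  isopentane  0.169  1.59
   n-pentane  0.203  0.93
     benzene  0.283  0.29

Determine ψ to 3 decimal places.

ψ = 0.548

Rachford–Rice: g(ψ) = Σ zᵢ(Kᵢ−1)/(1+ψ(Kᵢ−1)) = 0.
Check two-phase: ΣzᵢKᵢ = 1.408 > 1 and Σzᵢ/Kᵢ = 1.451 > 1, so g(0) = 0.408 > 0 and g(1) = -0.451 < 0.
Newton iteration, ψ⁰ = 0.5:
  ψ = 0.500: g = 0.0307, g' = -0.629 → ψ = 0.549
  ψ = 0.549: g = -0.0004, g' = -0.646 → ψ = 0.548
Converged at ψ = 0.548.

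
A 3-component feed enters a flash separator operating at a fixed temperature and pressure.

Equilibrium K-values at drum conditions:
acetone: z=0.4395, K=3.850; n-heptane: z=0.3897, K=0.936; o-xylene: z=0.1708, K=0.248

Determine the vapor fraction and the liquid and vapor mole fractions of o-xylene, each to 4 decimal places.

ψ = 0.8341, x_o-xylene = 0.4582, y_o-xylene = 0.1136

Material balance + equilibrium reduce to Σ zᵢ(Kᵢ−1)/(1+ψ(Kᵢ−1)) = 0.
Feasibility: ΣzᵢKᵢ = 2.0992, Σzᵢ/Kᵢ = 1.2192 — both > 1, two phases present.
Newton–Raphson from ψ = 0.39:
  ψ = 0.3900: g = 0.38589, g' = -0.9958 → ψ = 0.7775
  ψ = 0.7775: g = 0.05396, g' = -0.9070 → ψ = 0.8370
  ψ = 0.8370: g = -0.00299, g' = -1.0167 → ψ = 0.8341
Converged at ψ = 0.8341.
Compositions from xᵢ = zᵢ/(1+ψ(Kᵢ−1)), yᵢ = Kᵢxᵢ:
  acetone: x = 0.1301, y = 0.5010
  n-heptane: x = 0.4117, y = 0.3853
  o-xylene: x = 0.4582, y = 0.1136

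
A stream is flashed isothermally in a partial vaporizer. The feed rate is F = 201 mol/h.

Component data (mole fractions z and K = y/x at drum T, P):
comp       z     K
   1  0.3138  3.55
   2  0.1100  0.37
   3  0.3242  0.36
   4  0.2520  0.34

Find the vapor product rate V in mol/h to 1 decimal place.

V = 43.6 mol/h

Material balance + equilibrium reduce to Σ zᵢ(Kᵢ−1)/(1+β(Kᵢ−1)) = 0.
Feasibility: ΣzᵢKᵢ = 1.3571, Σzᵢ/Kᵢ = 2.0274 — both > 1, two phases present.
Iterate (Newton) starting at β = 0.5:
  β = 0.5000: g = -0.30280, g' = -1.0190 → β = 0.2028
  β = 0.2028: g = 0.01747, g' = -1.2655 → β = 0.2166
  β = 0.2166: g = 0.00022, g' = -1.2336 → β = 0.2168
Converged at β = 0.2168.
Then V = β·F = 0.2168·201 = 43.6 mol/h and L = F − V = 157.4 mol/h.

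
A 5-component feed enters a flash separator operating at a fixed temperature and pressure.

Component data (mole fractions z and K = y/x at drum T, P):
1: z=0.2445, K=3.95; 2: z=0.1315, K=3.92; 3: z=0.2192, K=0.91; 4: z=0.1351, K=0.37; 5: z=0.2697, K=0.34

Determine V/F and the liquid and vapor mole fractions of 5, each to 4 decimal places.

Material balance + equilibrium reduce to Σ zᵢ(Kᵢ−1)/(1+V/F(Kᵢ−1)) = 0.
Feasibility: ΣzᵢKᵢ = 1.8224, Σzᵢ/Kᵢ = 1.4947 — both > 1, two phases present.
Iterate (Newton) starting at V/F = 0.53:
  V/F = 0.5300: g = 0.00983, g' = -0.8972 → V/F = 0.5410
Converged at V/F = 0.5410.
Compositions from xᵢ = zᵢ/(1+V/F(Kᵢ−1)), yᵢ = Kᵢxᵢ:
  1: x = 0.0942, y = 0.3720
  2: x = 0.0510, y = 0.1998
  3: x = 0.2304, y = 0.2097
  4: x = 0.2049, y = 0.0758
  5: x = 0.4195, y = 0.1426

V/F = 0.5410, x_5 = 0.4195, y_5 = 0.1426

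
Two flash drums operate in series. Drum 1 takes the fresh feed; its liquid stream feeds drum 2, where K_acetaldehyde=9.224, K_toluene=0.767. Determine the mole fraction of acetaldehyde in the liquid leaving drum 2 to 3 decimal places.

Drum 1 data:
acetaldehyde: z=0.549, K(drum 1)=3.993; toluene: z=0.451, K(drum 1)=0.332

x_acetaldehyde (drum 2) = 0.028

Drum 1:
Rachford–Rice: g(ψ₁) = Σ zᵢ(Kᵢ−1)/(1+ψ₁(Kᵢ−1)) = 0.
g(0) = ΣzᵢKᵢ − 1 = 1.342 and g(1) = 1 − Σzᵢ/Kᵢ = -0.496, so a root lies in (0, 1).
Newton–Raphson from ψ₁ = 0.5:
  ψ₁ = 0.500: g = 0.2058, g' = -1.243 → ψ₁ = 0.666
  ψ₁ = 0.666: g = 0.0067, g' = -1.202 → ψ₁ = 0.671
Converged at ψ₁ = 0.671.
Drum-1 compositions:
  acetaldehyde: x = 0.182, y = 0.729
  toluene: x = 0.818, y = 0.271
Drum-2 feed = drum-1 liquid: z₂ = (0.1825, 0.8175).
Drum 2:
Rachford–Rice: g(ψ₂) = Σ zᵢ(Kᵢ−1)/(1+ψ₂(Kᵢ−1)) = 0.
Feasibility: ΣzᵢKᵢ = 2.310, Σzᵢ/Kᵢ = 1.086 — both > 1, two phases present.
Binary case is linear: z₁(K₁−1)(1+ψ₂(K₂−1)) + z₂(K₂−1)(1+ψ₂(K₁−1)) = 0
⇒ ψ₂ = [z₁(K₁−1)+z₂(K₂−1)] / [−(K₁−1)(K₂−1)] = 1.3101/1.9162 = 0.684
  acetaldehyde: x = 0.028, y = 0.254
  toluene: x = 0.972, y = 0.746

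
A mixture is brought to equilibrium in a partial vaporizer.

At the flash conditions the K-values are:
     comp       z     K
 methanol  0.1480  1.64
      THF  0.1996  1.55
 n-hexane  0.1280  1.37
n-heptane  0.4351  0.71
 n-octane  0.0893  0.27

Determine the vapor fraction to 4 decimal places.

Rachford–Rice: g(ψ) = Σ zᵢ(Kᵢ−1)/(1+ψ(Kᵢ−1)) = 0.
Feasibility: ΣzᵢKᵢ = 1.0605, Σzᵢ/Kᵢ = 1.2560 — both > 1, two phases present.
Newton iteration, ψ⁰ = 0.5:
  ψ = 0.5000: g = -0.05241, g' = -0.2525 → ψ = 0.2924
  ψ = 0.2924: g = -0.00366, g' = -0.2227 → ψ = 0.2760
Converged at ψ = 0.2760.

ψ = 0.2760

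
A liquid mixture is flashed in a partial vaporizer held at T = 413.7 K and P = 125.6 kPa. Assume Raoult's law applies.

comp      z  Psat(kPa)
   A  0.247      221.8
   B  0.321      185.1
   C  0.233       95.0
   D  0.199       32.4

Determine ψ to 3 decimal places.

ψ = 0.399

Raoult's law: Kᵢ = Pᵢˢᵃᵗ/P = Pᵢˢᵃᵗ/125.6.
  K_A = 221.8/125.6 = 1.76592, K_B = 185.1/125.6 = 1.47373, K_C = 95.0/125.6 = 0.75637, K_D = 32.4/125.6 = 0.25796
Let ψ = V/F and solve Σ zᵢ(Kᵢ−1)/(1+ψ(Kᵢ−1)) = 0.
Check two-phase: ΣzᵢKᵢ = 1.137 > 1 and Σzᵢ/Kᵢ = 1.437 > 1, so g(0) = 0.137 > 0 and g(1) = -0.437 < 0.
Newton–Raphson from ψ = 0.5:
  ψ = 0.500: g = -0.0397, g' = -0.418 → ψ = 0.405
  ψ = 0.405: g = -0.0021, g' = -0.376 → ψ = 0.399
Converged at ψ = 0.399.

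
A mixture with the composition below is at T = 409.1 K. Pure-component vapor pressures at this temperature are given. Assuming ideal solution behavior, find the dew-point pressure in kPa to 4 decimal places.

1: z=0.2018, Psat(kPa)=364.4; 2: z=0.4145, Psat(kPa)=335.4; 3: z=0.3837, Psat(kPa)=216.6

Pdew = 280.8127 kPa

At the dew point ψ → 1, so Σzᵢ/Kᵢ = 1 with Kᵢ = Pᵢˢᵃᵗ/P ⇒ 1/P = Σzᵢ/Pᵢˢᵃᵗ.
1/P = 0.2018/364.4 + 0.4145/335.4 + 0.3837/216.6 = 0.0035611 ⇒ P = 280.8127 kPa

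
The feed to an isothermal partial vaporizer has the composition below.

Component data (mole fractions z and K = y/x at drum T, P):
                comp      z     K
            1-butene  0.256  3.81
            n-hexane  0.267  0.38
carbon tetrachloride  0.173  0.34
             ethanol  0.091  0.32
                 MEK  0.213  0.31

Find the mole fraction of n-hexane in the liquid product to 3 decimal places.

x_n-hexane = 0.289

Rachford–Rice: g(β) = Σ zᵢ(Kᵢ−1)/(1+β(Kᵢ−1)) = 0.
Feasibility: ΣzᵢKᵢ = 1.231, Σzᵢ/Kᵢ = 2.250 — both > 1, two phases present.
Newton–Raphson from β = 0.33:
  β = 0.330: g = -0.2509, g' = -1.070 → β = 0.095
  β = 0.095: g = 0.0460, g' = -1.623 → β = 0.124
  β = 0.124: g = 0.0019, g' = -1.494 → β = 0.125
Converged at β = 0.125.
Compositions from xᵢ = zᵢ/(1+β(Kᵢ−1)), yᵢ = Kᵢxᵢ:
  1-butene: x = 0.189, y = 0.722
  n-hexane: x = 0.289, y = 0.110
  carbon tetrachloride: x = 0.189, y = 0.064
  ethanol: x = 0.099, y = 0.032
  MEK: x = 0.233, y = 0.072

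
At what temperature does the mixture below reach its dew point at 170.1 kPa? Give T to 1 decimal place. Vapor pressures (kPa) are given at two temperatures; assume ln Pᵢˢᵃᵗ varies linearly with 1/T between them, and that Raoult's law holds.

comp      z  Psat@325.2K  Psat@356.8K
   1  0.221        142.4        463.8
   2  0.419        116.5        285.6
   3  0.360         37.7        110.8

T = 352.7 K

Dew-point temperature: Σzᵢ·P/Pᵢˢᵃᵗ(T) = 1. Interpolate ln Pᵢˢᵃᵗ = aᵢ + bᵢ/T.
  T = 325.2 K: ΣzᵢP/Pᵢˢᵃᵗ = 2.5001
  T = 356.8 K: ΣzᵢP/Pᵢˢᵃᵗ = 0.8833
  T = 341.0 K: ΣzᵢP/Pᵢˢᵃᵗ = 1.4491
  T = 348.9 K: ΣzᵢP/Pᵢˢᵃᵗ = 1.1248
  T = 352.9 K: ΣzᵢP/Pᵢˢᵃᵗ = 0.9938
  T = 350.9 K: ΣzᵢP/Pᵢˢᵃᵗ = 1.0569
Interpolating between 350.9 K and 352.9 K gives T ≈ 352.7 K.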